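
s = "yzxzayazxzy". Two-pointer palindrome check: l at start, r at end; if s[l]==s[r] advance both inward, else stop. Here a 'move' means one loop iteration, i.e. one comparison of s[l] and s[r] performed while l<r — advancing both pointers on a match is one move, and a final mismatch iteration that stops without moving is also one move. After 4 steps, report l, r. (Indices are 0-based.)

l=0 r=10: 'y'=='y', l++,r--
l=1 r=9: 'z'=='z', l++,r--
l=2 r=8: 'x'=='x', l++,r--
l=3 r=7: 'z'=='z', l++,r--

l=4, r=6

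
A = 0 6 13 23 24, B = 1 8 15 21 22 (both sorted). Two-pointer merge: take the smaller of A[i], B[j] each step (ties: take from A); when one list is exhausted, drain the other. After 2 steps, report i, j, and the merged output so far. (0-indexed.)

i=1, j=1, merged so far=[0, 1]

[i=0,j=0] A[i]=0<=B[j]=1 take 0 → i++
[i=1,j=0] A[i]=6>B[j]=1 take 1 → j++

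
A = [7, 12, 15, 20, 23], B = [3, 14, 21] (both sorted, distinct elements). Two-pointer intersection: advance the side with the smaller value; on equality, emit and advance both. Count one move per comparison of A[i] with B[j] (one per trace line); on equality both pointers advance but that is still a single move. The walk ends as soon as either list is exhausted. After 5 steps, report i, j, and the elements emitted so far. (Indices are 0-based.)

[i=0,j=0] 7>3 → j++
[i=0,j=1] 7<14 → i++
[i=1,j=1] 12<14 → i++
[i=2,j=1] 15>14 → j++
[i=2,j=2] 15<21 → i++

i=3, j=2, emitted=[]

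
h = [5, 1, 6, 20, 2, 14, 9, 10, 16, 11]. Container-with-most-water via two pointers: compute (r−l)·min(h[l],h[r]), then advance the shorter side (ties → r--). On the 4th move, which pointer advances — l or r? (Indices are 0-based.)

r

l=0 r=9: min(5,11)*9=45 best=45 *, l++
l=1 r=9: min(1,11)*8=8 best=45, l++
l=2 r=9: min(6,11)*7=42 best=45, l++
l=3 r=9: min(20,11)*6=66 best=66 *, r--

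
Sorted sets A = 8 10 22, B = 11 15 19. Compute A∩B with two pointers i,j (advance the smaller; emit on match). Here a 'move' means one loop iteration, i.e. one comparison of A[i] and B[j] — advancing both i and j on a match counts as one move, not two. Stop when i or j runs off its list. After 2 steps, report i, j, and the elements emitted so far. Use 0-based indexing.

i=0 j=0: 8<11, i++
i=1 j=0: 10<11, i++

i=2, j=0, emitted=[]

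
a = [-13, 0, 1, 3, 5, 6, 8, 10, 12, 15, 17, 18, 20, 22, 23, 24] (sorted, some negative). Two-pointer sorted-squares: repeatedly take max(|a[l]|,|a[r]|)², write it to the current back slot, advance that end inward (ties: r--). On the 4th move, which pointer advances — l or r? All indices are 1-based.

r

[1,16] |-13|<=|24| out[16]=576 → r--
[1,15] |-13|<=|23| out[15]=529 → r--
[1,14] |-13|<=|22| out[14]=484 → r--
[1,13] |-13|<=|20| out[13]=400 → r--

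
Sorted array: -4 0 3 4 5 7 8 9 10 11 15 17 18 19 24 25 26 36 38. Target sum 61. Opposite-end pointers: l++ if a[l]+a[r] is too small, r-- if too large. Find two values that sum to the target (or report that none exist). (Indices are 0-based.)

[0,18] -4+38=34 <61 → l++
[1,18] 0+38=38 <61 → l++
[2,18] 3+38=41 <61 → l++
[3,18] 4+38=42 <61 → l++
[4,18] 5+38=43 <61 → l++
[5,18] 7+38=45 <61 → l++
[6,18] 8+38=46 <61 → l++
[7,18] 9+38=47 <61 → l++
[8,18] 10+38=48 <61 → l++
[9,18] 11+38=49 <61 → l++
[10,18] 15+38=53 <61 → l++
[11,18] 17+38=55 <61 → l++
[12,18] 18+38=56 <61 → l++
[13,18] 19+38=57 <61 → l++
[14,18] 24+38=62 >61 → r--
[14,17] 24+36=60 <61 → l++
[15,17] 25+36=61 → found

(25, 36)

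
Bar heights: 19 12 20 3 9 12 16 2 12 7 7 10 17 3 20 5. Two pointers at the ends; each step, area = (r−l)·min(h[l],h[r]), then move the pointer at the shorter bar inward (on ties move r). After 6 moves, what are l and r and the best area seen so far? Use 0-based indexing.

l=0 r=15: min(19,5)*15=75 best=75 *, r--
l=0 r=14: min(19,20)*14=266 best=266 *, l++
l=1 r=14: min(12,20)*13=156 best=266, l++
l=2 r=14: min(20,20)*12=240 best=266, r--
l=2 r=13: min(20,3)*11=33 best=266, r--
l=2 r=12: min(20,17)*10=170 best=266, r--

l=2, r=11, best area=266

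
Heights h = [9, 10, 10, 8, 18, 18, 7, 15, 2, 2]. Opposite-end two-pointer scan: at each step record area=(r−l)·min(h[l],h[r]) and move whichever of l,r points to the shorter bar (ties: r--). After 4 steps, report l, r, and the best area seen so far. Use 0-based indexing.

l=2, r=7, best area=63

l=0 r=9: min(9,2)*9=18 best=18 *, r--
l=0 r=8: min(9,2)*8=16 best=18, r--
l=0 r=7: min(9,15)*7=63 best=63 *, l++
l=1 r=7: min(10,15)*6=60 best=63, l++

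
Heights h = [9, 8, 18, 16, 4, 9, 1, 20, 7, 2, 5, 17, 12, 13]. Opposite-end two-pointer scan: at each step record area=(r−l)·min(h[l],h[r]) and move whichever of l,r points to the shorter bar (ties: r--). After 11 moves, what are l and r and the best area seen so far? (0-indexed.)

l=5, r=7, best area=153

[0,13] min(9,13)*13=117 best=117 * → l++
[1,13] min(8,13)*12=96 best=117 → l++
[2,13] min(18,13)*11=143 best=143 * → r--
[2,12] min(18,12)*10=120 best=143 → r--
[2,11] min(18,17)*9=153 best=153 * → r--
[2,10] min(18,5)*8=40 best=153 → r--
[2,9] min(18,2)*7=14 best=153 → r--
[2,8] min(18,7)*6=42 best=153 → r--
[2,7] min(18,20)*5=90 best=153 → l++
[3,7] min(16,20)*4=64 best=153 → l++
[4,7] min(4,20)*3=12 best=153 → l++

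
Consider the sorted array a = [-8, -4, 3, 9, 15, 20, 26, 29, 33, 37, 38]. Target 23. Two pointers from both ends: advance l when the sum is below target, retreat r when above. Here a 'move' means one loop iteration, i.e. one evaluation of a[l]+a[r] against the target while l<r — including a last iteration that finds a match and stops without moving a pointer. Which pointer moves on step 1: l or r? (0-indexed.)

r

l=0 r=10: -8+38=30 >23, r--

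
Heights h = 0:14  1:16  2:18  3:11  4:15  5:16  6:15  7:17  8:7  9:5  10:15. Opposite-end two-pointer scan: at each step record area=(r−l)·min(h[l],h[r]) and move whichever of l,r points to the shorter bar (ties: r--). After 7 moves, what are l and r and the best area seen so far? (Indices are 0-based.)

l=0 r=10: min(14,15)*10=140 best=140 *, l++
l=1 r=10: min(16,15)*9=135 best=140, r--
l=1 r=9: min(16,5)*8=40 best=140, r--
l=1 r=8: min(16,7)*7=49 best=140, r--
l=1 r=7: min(16,17)*6=96 best=140, l++
l=2 r=7: min(18,17)*5=85 best=140, r--
l=2 r=6: min(18,15)*4=60 best=140, r--

l=2, r=5, best area=140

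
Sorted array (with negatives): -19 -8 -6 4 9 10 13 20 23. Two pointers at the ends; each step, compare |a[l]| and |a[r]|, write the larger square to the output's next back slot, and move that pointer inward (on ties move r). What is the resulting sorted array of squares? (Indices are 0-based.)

[0,8] |-19|<=|23| out[8]=529 → r--
[0,7] |-19|<=|20| out[7]=400 → r--
[0,6] |-19|>|13| out[6]=361 → l++
[1,6] |-8|<=|13| out[5]=169 → r--
[1,5] |-8|<=|10| out[4]=100 → r--
[1,4] |-8|<=|9| out[3]=81 → r--
[1,3] |-8|>|4| out[2]=64 → l++
[2,3] |-6|>|4| out[1]=36 → l++
[3,3] |4|<=|4| out[0]=16 → r--

[16, 36, 64, 81, 100, 169, 361, 400, 529]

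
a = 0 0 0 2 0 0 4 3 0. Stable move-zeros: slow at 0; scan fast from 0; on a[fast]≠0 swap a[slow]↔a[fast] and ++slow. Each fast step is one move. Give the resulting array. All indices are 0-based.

(s=0,f=0) a[fast]=0 → fast++
(s=0,f=1) a[fast]=0 → fast++
(s=0,f=2) a[fast]=0 → fast++
(s=0,f=3) a[fast]=2≠0 swap→a[0]=2 → slow++,fast++
(s=1,f=4) a[fast]=0 → fast++
(s=1,f=5) a[fast]=0 → fast++
(s=1,f=6) a[fast]=4≠0 swap→a[1]=4 → slow++,fast++
(s=2,f=7) a[fast]=3≠0 swap→a[2]=3 → slow++,fast++
(s=3,f=8) a[fast]=0 → fast++

[2, 4, 3, 0, 0, 0, 0, 0, 0]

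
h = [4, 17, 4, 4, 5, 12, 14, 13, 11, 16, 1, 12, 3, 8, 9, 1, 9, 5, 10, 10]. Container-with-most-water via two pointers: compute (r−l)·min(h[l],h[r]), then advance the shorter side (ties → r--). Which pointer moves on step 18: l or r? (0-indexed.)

r

l=0 r=19: min(4,10)*19=76 best=76 *, l++
l=1 r=19: min(17,10)*18=180 best=180 *, r--
l=1 r=18: min(17,10)*17=170 best=180, r--
l=1 r=17: min(17,5)*16=80 best=180, r--
l=1 r=16: min(17,9)*15=135 best=180, r--
l=1 r=15: min(17,1)*14=14 best=180, r--
l=1 r=14: min(17,9)*13=117 best=180, r--
l=1 r=13: min(17,8)*12=96 best=180, r--
l=1 r=12: min(17,3)*11=33 best=180, r--
l=1 r=11: min(17,12)*10=120 best=180, r--
l=1 r=10: min(17,1)*9=9 best=180, r--
l=1 r=9: min(17,16)*8=128 best=180, r--
l=1 r=8: min(17,11)*7=77 best=180, r--
l=1 r=7: min(17,13)*6=78 best=180, r--
l=1 r=6: min(17,14)*5=70 best=180, r--
l=1 r=5: min(17,12)*4=48 best=180, r--
l=1 r=4: min(17,5)*3=15 best=180, r--
l=1 r=3: min(17,4)*2=8 best=180, r--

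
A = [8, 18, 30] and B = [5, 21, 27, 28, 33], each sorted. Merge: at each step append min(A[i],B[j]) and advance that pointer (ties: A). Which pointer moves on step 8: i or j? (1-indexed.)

j

[i=1,j=1] A[i]=8>B[j]=5 take 5 → j++
[i=1,j=2] A[i]=8<=B[j]=21 take 8 → i++
[i=2,j=2] A[i]=18<=B[j]=21 take 18 → i++
[i=3,j=2] A[i]=30>B[j]=21 take 21 → j++
[i=3,j=3] A[i]=30>B[j]=27 take 27 → j++
[i=3,j=4] A[i]=30>B[j]=28 take 28 → j++
[i=3,j=5] A[i]=30<=B[j]=33 take 30 → i++
[i=4,j=5] A done, take B[j]=33 → j++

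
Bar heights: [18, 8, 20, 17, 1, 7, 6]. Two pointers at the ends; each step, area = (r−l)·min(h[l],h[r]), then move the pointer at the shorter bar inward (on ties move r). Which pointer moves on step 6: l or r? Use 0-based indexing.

l=0 r=6: min(18,6)*6=36 best=36 *, r--
l=0 r=5: min(18,7)*5=35 best=36, r--
l=0 r=4: min(18,1)*4=4 best=36, r--
l=0 r=3: min(18,17)*3=51 best=51 *, r--
l=0 r=2: min(18,20)*2=36 best=51, l++
l=1 r=2: min(8,20)*1=8 best=51, l++

l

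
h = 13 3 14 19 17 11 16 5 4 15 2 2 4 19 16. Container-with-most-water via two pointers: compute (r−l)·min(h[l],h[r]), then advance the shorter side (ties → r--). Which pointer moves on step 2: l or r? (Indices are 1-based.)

l

l=1 r=15: min(13,16)*14=182 best=182 *, l++
l=2 r=15: min(3,16)*13=39 best=182, l++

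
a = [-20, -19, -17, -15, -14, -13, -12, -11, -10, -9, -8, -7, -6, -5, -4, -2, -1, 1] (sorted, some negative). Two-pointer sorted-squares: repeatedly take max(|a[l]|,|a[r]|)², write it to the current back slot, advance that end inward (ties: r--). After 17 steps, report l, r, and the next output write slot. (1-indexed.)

l=17, r=17, next write slot=1

l=1 r=18: |-20|>|1| out[18]=400, l++
l=2 r=18: |-19|>|1| out[17]=361, l++
l=3 r=18: |-17|>|1| out[16]=289, l++
l=4 r=18: |-15|>|1| out[15]=225, l++
l=5 r=18: |-14|>|1| out[14]=196, l++
l=6 r=18: |-13|>|1| out[13]=169, l++
l=7 r=18: |-12|>|1| out[12]=144, l++
l=8 r=18: |-11|>|1| out[11]=121, l++
l=9 r=18: |-10|>|1| out[10]=100, l++
l=10 r=18: |-9|>|1| out[9]=81, l++
l=11 r=18: |-8|>|1| out[8]=64, l++
l=12 r=18: |-7|>|1| out[7]=49, l++
l=13 r=18: |-6|>|1| out[6]=36, l++
l=14 r=18: |-5|>|1| out[5]=25, l++
l=15 r=18: |-4|>|1| out[4]=16, l++
l=16 r=18: |-2|>|1| out[3]=4, l++
l=17 r=18: |-1|<=|1| out[2]=1, r--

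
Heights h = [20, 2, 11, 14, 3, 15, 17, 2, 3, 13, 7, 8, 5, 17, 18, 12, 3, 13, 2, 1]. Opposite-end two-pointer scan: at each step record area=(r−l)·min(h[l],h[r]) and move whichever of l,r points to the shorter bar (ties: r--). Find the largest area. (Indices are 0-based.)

max area = 252

l=0 r=19: min(20,1)*19=19 best=19 *, r--
l=0 r=18: min(20,2)*18=36 best=36 *, r--
l=0 r=17: min(20,13)*17=221 best=221 *, r--
l=0 r=16: min(20,3)*16=48 best=221, r--
l=0 r=15: min(20,12)*15=180 best=221, r--
l=0 r=14: min(20,18)*14=252 best=252 *, r--
l=0 r=13: min(20,17)*13=221 best=252, r--
l=0 r=12: min(20,5)*12=60 best=252, r--
l=0 r=11: min(20,8)*11=88 best=252, r--
l=0 r=10: min(20,7)*10=70 best=252, r--
l=0 r=9: min(20,13)*9=117 best=252, r--
l=0 r=8: min(20,3)*8=24 best=252, r--
l=0 r=7: min(20,2)*7=14 best=252, r--
l=0 r=6: min(20,17)*6=102 best=252, r--
l=0 r=5: min(20,15)*5=75 best=252, r--
l=0 r=4: min(20,3)*4=12 best=252, r--
l=0 r=3: min(20,14)*3=42 best=252, r--
l=0 r=2: min(20,11)*2=22 best=252, r--
l=0 r=1: min(20,2)*1=2 best=252, r--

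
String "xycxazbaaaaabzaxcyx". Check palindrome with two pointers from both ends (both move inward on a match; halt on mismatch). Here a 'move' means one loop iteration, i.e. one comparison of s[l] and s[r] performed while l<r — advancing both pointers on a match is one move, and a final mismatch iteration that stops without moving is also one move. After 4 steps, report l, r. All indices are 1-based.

l=1 r=19: 'x'=='x', l++,r--
l=2 r=18: 'y'=='y', l++,r--
l=3 r=17: 'c'=='c', l++,r--
l=4 r=16: 'x'=='x', l++,r--

l=5, r=15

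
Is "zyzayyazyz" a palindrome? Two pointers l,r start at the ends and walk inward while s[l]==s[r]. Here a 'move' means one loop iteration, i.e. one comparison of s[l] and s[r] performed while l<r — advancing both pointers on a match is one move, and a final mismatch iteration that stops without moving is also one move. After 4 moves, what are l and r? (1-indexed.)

l=1 r=10: 'z'=='z', l++,r--
l=2 r=9: 'y'=='y', l++,r--
l=3 r=8: 'z'=='z', l++,r--
l=4 r=7: 'a'=='a', l++,r--

l=5, r=6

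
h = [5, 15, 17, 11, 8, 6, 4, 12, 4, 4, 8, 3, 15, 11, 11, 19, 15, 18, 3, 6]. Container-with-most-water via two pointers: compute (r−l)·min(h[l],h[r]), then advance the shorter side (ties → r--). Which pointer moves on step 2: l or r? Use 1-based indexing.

r

[1,20] min(5,6)*19=95 best=95 * → l++
[2,20] min(15,6)*18=108 best=108 * → r--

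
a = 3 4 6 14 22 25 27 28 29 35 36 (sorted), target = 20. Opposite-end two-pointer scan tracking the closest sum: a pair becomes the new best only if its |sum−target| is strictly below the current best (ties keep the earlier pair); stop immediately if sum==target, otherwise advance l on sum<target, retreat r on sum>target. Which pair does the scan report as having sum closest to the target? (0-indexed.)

pair (6, 14) with sum 20 (|Δ|=0)

[0,10] 3+36=39 d=19 * → r--
[0,9] 3+35=38 d=18 * → r--
[0,8] 3+29=32 d=12 * → r--
[0,7] 3+28=31 d=11 * → r--
[0,6] 3+27=30 d=10 * → r--
[0,5] 3+25=28 d=8 * → r--
[0,4] 3+22=25 d=5 * → r--
[0,3] 3+14=17 d=3 * → l++
[1,3] 4+14=18 d=2 * → l++
[2,3] 6+14=20 d=0 * → stop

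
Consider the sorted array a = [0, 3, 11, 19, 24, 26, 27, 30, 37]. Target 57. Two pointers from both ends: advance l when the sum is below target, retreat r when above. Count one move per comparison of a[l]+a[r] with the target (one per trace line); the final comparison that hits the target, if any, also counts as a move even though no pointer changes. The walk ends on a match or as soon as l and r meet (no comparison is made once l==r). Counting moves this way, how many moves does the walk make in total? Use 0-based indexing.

[0,8] 0+37=37 <57 → l++
[1,8] 3+37=40 <57 → l++
[2,8] 11+37=48 <57 → l++
[3,8] 19+37=56 <57 → l++
[4,8] 24+37=61 >57 → r--
[4,7] 24+30=54 <57 → l++
[5,7] 26+30=56 <57 → l++
[6,7] 27+30=57 → found

8 moves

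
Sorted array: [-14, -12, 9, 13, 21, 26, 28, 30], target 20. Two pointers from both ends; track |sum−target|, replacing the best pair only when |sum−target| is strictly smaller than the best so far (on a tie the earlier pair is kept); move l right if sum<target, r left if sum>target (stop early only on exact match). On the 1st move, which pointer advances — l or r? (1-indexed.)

l=1 r=8: -14+30=16 d=4 *, l++

l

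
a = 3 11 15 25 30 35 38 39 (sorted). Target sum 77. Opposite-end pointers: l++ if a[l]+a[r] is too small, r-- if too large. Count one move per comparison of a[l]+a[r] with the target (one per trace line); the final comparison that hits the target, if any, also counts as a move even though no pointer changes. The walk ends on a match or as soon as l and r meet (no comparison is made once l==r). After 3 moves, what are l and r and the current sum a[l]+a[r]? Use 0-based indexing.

l=3, r=7, sum=64

[0,7] 3+39=42 <77 → l++
[1,7] 11+39=50 <77 → l++
[2,7] 15+39=54 <77 → l++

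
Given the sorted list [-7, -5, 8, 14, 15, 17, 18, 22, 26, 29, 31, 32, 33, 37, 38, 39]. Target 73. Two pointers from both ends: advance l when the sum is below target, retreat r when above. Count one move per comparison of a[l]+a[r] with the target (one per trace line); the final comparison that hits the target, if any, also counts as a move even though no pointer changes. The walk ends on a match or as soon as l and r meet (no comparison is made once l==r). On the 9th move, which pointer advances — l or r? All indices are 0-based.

l=0 r=15: -7+39=32 <73, l++
l=1 r=15: -5+39=34 <73, l++
l=2 r=15: 8+39=47 <73, l++
l=3 r=15: 14+39=53 <73, l++
l=4 r=15: 15+39=54 <73, l++
l=5 r=15: 17+39=56 <73, l++
l=6 r=15: 18+39=57 <73, l++
l=7 r=15: 22+39=61 <73, l++
l=8 r=15: 26+39=65 <73, l++

l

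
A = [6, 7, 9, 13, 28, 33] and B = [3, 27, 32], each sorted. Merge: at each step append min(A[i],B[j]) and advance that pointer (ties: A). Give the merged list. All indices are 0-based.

i=0 j=0: A[i]=6>B[j]=3 take 3, j++
i=0 j=1: A[i]=6<=B[j]=27 take 6, i++
i=1 j=1: A[i]=7<=B[j]=27 take 7, i++
i=2 j=1: A[i]=9<=B[j]=27 take 9, i++
i=3 j=1: A[i]=13<=B[j]=27 take 13, i++
i=4 j=1: A[i]=28>B[j]=27 take 27, j++
i=4 j=2: A[i]=28<=B[j]=32 take 28, i++
i=5 j=2: A[i]=33>B[j]=32 take 32, j++
i=5 j=3: B done, take A[i]=33, i++

[3, 6, 7, 9, 13, 27, 28, 32, 33]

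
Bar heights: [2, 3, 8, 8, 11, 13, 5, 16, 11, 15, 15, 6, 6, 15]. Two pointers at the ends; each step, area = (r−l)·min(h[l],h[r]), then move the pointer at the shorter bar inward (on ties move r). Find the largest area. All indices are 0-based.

max area = 104

l=0 r=13: min(2,15)*13=26 best=26 *, l++
l=1 r=13: min(3,15)*12=36 best=36 *, l++
l=2 r=13: min(8,15)*11=88 best=88 *, l++
l=3 r=13: min(8,15)*10=80 best=88, l++
l=4 r=13: min(11,15)*9=99 best=99 *, l++
l=5 r=13: min(13,15)*8=104 best=104 *, l++
l=6 r=13: min(5,15)*7=35 best=104, l++
l=7 r=13: min(16,15)*6=90 best=104, r--
l=7 r=12: min(16,6)*5=30 best=104, r--
l=7 r=11: min(16,6)*4=24 best=104, r--
l=7 r=10: min(16,15)*3=45 best=104, r--
l=7 r=9: min(16,15)*2=30 best=104, r--
l=7 r=8: min(16,11)*1=11 best=104, r--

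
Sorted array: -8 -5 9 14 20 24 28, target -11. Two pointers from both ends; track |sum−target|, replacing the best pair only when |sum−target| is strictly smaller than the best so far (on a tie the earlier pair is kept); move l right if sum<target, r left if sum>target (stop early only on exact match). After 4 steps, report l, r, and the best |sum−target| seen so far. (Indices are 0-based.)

l=0 r=6: -8+28=20 d=31 *, r--
l=0 r=5: -8+24=16 d=27 *, r--
l=0 r=4: -8+20=12 d=23 *, r--
l=0 r=3: -8+14=6 d=17 *, r--

l=0, r=2, best |Δ|=17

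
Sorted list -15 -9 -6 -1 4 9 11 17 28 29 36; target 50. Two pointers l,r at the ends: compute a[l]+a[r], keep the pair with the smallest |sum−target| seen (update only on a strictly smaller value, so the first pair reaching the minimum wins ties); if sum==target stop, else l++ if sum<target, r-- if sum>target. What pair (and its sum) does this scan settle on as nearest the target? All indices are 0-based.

l=0 r=10: -15+36=21 d=29 *, l++
l=1 r=10: -9+36=27 d=23 *, l++
l=2 r=10: -6+36=30 d=20 *, l++
l=3 r=10: -1+36=35 d=15 *, l++
l=4 r=10: 4+36=40 d=10 *, l++
l=5 r=10: 9+36=45 d=5 *, l++
l=6 r=10: 11+36=47 d=3 *, l++
l=7 r=10: 17+36=53 d=3, r--
l=7 r=9: 17+29=46 d=4, l++
l=8 r=9: 28+29=57 d=7, r--

pair (11, 36) with sum 47 (|Δ|=3)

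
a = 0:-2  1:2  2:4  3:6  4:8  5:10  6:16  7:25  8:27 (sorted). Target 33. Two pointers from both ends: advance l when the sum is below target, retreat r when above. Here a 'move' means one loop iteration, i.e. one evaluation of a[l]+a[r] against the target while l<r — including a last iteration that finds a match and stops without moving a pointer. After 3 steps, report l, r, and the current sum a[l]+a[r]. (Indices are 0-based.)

[0,8] -2+27=25 <33 → l++
[1,8] 2+27=29 <33 → l++
[2,8] 4+27=31 <33 → l++

l=3, r=8, sum=33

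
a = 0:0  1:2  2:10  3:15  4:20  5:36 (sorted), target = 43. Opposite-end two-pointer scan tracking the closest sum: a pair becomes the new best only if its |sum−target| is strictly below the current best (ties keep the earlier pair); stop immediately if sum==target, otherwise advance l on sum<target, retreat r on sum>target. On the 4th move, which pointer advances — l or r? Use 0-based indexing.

l

l=0 r=5: 0+36=36 d=7 *, l++
l=1 r=5: 2+36=38 d=5 *, l++
l=2 r=5: 10+36=46 d=3 *, r--
l=2 r=4: 10+20=30 d=13, l++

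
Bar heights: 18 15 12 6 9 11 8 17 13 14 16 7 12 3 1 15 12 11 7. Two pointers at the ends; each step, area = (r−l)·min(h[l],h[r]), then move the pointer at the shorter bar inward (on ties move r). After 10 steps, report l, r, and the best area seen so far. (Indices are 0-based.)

l=0, r=8, best area=225

[0,18] min(18,7)*18=126 best=126 * → r--
[0,17] min(18,11)*17=187 best=187 * → r--
[0,16] min(18,12)*16=192 best=192 * → r--
[0,15] min(18,15)*15=225 best=225 * → r--
[0,14] min(18,1)*14=14 best=225 → r--
[0,13] min(18,3)*13=39 best=225 → r--
[0,12] min(18,12)*12=144 best=225 → r--
[0,11] min(18,7)*11=77 best=225 → r--
[0,10] min(18,16)*10=160 best=225 → r--
[0,9] min(18,14)*9=126 best=225 → r--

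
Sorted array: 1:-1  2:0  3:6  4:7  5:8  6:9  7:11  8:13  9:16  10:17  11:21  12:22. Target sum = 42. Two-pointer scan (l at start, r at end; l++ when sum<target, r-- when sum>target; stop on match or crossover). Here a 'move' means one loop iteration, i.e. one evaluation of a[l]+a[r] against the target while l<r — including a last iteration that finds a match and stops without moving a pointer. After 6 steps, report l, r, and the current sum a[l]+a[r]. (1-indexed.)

l=7, r=12, sum=33

[1,12] -1+22=21 <42 → l++
[2,12] 0+22=22 <42 → l++
[3,12] 6+22=28 <42 → l++
[4,12] 7+22=29 <42 → l++
[5,12] 8+22=30 <42 → l++
[6,12] 9+22=31 <42 → l++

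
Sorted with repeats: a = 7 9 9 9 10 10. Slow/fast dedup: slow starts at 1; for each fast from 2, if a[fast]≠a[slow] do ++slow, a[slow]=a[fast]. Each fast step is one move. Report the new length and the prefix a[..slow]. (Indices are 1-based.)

slow=1 fast=2: a[fast]=9≠a[slow]=7 write a[2]=9, slow++,fast++
slow=2 fast=3: a[fast]=9=a[slow] dup, fast++
slow=2 fast=4: a[fast]=9=a[slow] dup, fast++
slow=2 fast=5: a[fast]=10≠a[slow]=9 write a[3]=10, slow++,fast++
slow=3 fast=6: a[fast]=10=a[slow] dup, fast++

length 3; prefix = [7, 9, 10]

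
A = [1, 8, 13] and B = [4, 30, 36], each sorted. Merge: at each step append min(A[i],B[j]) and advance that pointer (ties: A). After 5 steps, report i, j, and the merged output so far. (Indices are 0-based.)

i=3, j=2, merged so far=[1, 4, 8, 13, 30]

i=0 j=0: A[i]=1<=B[j]=4 take 1, i++
i=1 j=0: A[i]=8>B[j]=4 take 4, j++
i=1 j=1: A[i]=8<=B[j]=30 take 8, i++
i=2 j=1: A[i]=13<=B[j]=30 take 13, i++
i=3 j=1: A done, take B[j]=30, j++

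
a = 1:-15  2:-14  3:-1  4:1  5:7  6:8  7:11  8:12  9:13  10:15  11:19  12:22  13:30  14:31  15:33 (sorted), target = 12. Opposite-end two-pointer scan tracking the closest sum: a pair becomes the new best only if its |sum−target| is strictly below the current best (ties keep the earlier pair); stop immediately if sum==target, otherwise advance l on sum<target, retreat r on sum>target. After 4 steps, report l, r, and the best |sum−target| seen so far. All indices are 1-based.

l=2, r=12, best |Δ|=3

l=1 r=15: -15+33=18 d=6 *, r--
l=1 r=14: -15+31=16 d=4 *, r--
l=1 r=13: -15+30=15 d=3 *, r--
l=1 r=12: -15+22=7 d=5, l++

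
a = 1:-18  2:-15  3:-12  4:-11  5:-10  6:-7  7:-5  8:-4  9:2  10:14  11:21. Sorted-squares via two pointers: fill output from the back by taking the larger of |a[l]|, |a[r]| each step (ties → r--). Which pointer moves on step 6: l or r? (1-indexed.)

l=1 r=11: |-18|<=|21| out[11]=441, r--
l=1 r=10: |-18|>|14| out[10]=324, l++
l=2 r=10: |-15|>|14| out[9]=225, l++
l=3 r=10: |-12|<=|14| out[8]=196, r--
l=3 r=9: |-12|>|2| out[7]=144, l++
l=4 r=9: |-11|>|2| out[6]=121, l++

l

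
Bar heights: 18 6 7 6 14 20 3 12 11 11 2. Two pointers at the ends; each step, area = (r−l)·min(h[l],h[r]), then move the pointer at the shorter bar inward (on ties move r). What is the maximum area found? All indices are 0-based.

max area = 99

l=0 r=10: min(18,2)*10=20 best=20 *, r--
l=0 r=9: min(18,11)*9=99 best=99 *, r--
l=0 r=8: min(18,11)*8=88 best=99, r--
l=0 r=7: min(18,12)*7=84 best=99, r--
l=0 r=6: min(18,3)*6=18 best=99, r--
l=0 r=5: min(18,20)*5=90 best=99, l++
l=1 r=5: min(6,20)*4=24 best=99, l++
l=2 r=5: min(7,20)*3=21 best=99, l++
l=3 r=5: min(6,20)*2=12 best=99, l++
l=4 r=5: min(14,20)*1=14 best=99, l++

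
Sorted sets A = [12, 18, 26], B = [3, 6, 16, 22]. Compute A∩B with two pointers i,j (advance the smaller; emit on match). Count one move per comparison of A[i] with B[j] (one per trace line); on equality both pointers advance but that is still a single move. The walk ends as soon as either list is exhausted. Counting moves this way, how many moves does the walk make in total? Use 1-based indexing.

6 moves

i=1 j=1: 12>3, j++
i=1 j=2: 12>6, j++
i=1 j=3: 12<16, i++
i=2 j=3: 18>16, j++
i=2 j=4: 18<22, i++
i=3 j=4: 26>22, j++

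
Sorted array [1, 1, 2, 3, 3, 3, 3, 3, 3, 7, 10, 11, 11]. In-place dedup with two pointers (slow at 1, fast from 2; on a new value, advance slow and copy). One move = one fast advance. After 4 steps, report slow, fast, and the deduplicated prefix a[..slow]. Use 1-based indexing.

slow=3, fast=6, prefix=[1, 2, 3]

slow=1 fast=2: a[fast]=1=a[slow] dup, fast++
slow=1 fast=3: a[fast]=2≠a[slow]=1 write a[2]=2, slow++,fast++
slow=2 fast=4: a[fast]=3≠a[slow]=2 write a[3]=3, slow++,fast++
slow=3 fast=5: a[fast]=3=a[slow] dup, fast++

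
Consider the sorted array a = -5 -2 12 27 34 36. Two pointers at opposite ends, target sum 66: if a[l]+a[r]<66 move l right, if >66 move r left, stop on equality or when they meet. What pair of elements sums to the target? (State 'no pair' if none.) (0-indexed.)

no pair

[0,5] -5+36=31 <66 → l++
[1,5] -2+36=34 <66 → l++
[2,5] 12+36=48 <66 → l++
[3,5] 27+36=63 <66 → l++
[4,5] 34+36=70 >66 → r--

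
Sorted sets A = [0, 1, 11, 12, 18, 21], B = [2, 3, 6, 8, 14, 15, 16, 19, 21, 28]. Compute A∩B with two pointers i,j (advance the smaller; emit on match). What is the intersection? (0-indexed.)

i=0 j=0: 0<2, i++
i=1 j=0: 1<2, i++
i=2 j=0: 11>2, j++
i=2 j=1: 11>3, j++
i=2 j=2: 11>6, j++
i=2 j=3: 11>8, j++
i=2 j=4: 11<14, i++
i=3 j=4: 12<14, i++
i=4 j=4: 18>14, j++
i=4 j=5: 18>15, j++
i=4 j=6: 18>16, j++
i=4 j=7: 18<19, i++
i=5 j=7: 21>19, j++
i=5 j=8: 21==21 emit, i++,j++

intersection = [21]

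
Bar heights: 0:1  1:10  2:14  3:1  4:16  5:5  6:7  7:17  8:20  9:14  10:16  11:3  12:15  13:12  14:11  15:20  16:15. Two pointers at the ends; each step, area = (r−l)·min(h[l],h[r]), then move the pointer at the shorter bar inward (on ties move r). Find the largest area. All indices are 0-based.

l=0 r=16: min(1,15)*16=16 best=16 *, l++
l=1 r=16: min(10,15)*15=150 best=150 *, l++
l=2 r=16: min(14,15)*14=196 best=196 *, l++
l=3 r=16: min(1,15)*13=13 best=196, l++
l=4 r=16: min(16,15)*12=180 best=196, r--
l=4 r=15: min(16,20)*11=176 best=196, l++
l=5 r=15: min(5,20)*10=50 best=196, l++
l=6 r=15: min(7,20)*9=63 best=196, l++
l=7 r=15: min(17,20)*8=136 best=196, l++
l=8 r=15: min(20,20)*7=140 best=196, r--
l=8 r=14: min(20,11)*6=66 best=196, r--
l=8 r=13: min(20,12)*5=60 best=196, r--
l=8 r=12: min(20,15)*4=60 best=196, r--
l=8 r=11: min(20,3)*3=9 best=196, r--
l=8 r=10: min(20,16)*2=32 best=196, r--
l=8 r=9: min(20,14)*1=14 best=196, r--

max area = 196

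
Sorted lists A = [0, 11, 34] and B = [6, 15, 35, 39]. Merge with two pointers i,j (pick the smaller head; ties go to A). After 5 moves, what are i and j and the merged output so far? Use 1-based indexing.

i=4, j=3, merged so far=[0, 6, 11, 15, 34]

[i=1,j=1] A[i]=0<=B[j]=6 take 0 → i++
[i=2,j=1] A[i]=11>B[j]=6 take 6 → j++
[i=2,j=2] A[i]=11<=B[j]=15 take 11 → i++
[i=3,j=2] A[i]=34>B[j]=15 take 15 → j++
[i=3,j=3] A[i]=34<=B[j]=35 take 34 → i++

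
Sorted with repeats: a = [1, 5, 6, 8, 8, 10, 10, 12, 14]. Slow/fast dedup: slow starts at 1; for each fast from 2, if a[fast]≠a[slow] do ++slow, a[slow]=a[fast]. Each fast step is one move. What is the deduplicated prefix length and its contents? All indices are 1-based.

(s=1,f=2) a[fast]=5≠a[slow]=1 write a[2]=5 → slow++,fast++
(s=2,f=3) a[fast]=6≠a[slow]=5 write a[3]=6 → slow++,fast++
(s=3,f=4) a[fast]=8≠a[slow]=6 write a[4]=8 → slow++,fast++
(s=4,f=5) a[fast]=8=a[slow] dup → fast++
(s=4,f=6) a[fast]=10≠a[slow]=8 write a[5]=10 → slow++,fast++
(s=5,f=7) a[fast]=10=a[slow] dup → fast++
(s=5,f=8) a[fast]=12≠a[slow]=10 write a[6]=12 → slow++,fast++
(s=6,f=9) a[fast]=14≠a[slow]=12 write a[7]=14 → slow++,fast++

length 7; prefix = [1, 5, 6, 8, 10, 12, 14]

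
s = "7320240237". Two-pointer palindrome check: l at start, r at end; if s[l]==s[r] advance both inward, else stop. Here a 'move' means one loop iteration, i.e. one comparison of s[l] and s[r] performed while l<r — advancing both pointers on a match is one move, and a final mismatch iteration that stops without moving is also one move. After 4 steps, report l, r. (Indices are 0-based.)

[0,9] '7'=='7' → l++,r--
[1,8] '3'=='3' → l++,r--
[2,7] '2'=='2' → l++,r--
[3,6] '0'=='0' → l++,r--

l=4, r=5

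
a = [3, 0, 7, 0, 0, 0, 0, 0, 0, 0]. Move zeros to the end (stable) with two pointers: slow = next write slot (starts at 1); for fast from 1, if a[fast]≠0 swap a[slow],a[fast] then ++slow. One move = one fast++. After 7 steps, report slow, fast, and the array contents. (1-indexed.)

slow=3, fast=8, a=[3, 7, 0, 0, 0, 0, 0, 0, 0, 0]

(s=1,f=1) a[fast]=3≠0 swap→a[1]=3 → slow++,fast++
(s=2,f=2) a[fast]=0 → fast++
(s=2,f=3) a[fast]=7≠0 swap→a[2]=7 → slow++,fast++
(s=3,f=4) a[fast]=0 → fast++
(s=3,f=5) a[fast]=0 → fast++
(s=3,f=6) a[fast]=0 → fast++
(s=3,f=7) a[fast]=0 → fast++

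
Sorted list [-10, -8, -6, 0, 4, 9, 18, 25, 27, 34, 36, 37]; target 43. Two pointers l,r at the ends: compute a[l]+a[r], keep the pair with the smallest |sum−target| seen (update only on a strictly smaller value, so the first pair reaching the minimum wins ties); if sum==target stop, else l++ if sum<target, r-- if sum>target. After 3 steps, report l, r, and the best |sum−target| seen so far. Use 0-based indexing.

l=0 r=11: -10+37=27 d=16 *, l++
l=1 r=11: -8+37=29 d=14 *, l++
l=2 r=11: -6+37=31 d=12 *, l++

l=3, r=11, best |Δ|=12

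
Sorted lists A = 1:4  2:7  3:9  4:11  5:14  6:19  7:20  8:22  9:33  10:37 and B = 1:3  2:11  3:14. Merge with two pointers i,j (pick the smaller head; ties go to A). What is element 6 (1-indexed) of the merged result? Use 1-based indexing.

merged[6] = 11

[i=1,j=1] A[i]=4>B[j]=3 take 3 → j++
[i=1,j=2] A[i]=4<=B[j]=11 take 4 → i++
[i=2,j=2] A[i]=7<=B[j]=11 take 7 → i++
[i=3,j=2] A[i]=9<=B[j]=11 take 9 → i++
[i=4,j=2] A[i]=11<=B[j]=11 take 11 → i++
[i=5,j=2] A[i]=14>B[j]=11 take 11 → j++
[i=5,j=3] A[i]=14<=B[j]=14 take 14 → i++
[i=6,j=3] A[i]=19>B[j]=14 take 14 → j++
[i=6,j=4] B done, take A[i]=19 → i++
[i=7,j=4] B done, take A[i]=20 → i++
[i=8,j=4] B done, take A[i]=22 → i++
[i=9,j=4] B done, take A[i]=33 → i++
[i=10,j=4] B done, take A[i]=37 → i++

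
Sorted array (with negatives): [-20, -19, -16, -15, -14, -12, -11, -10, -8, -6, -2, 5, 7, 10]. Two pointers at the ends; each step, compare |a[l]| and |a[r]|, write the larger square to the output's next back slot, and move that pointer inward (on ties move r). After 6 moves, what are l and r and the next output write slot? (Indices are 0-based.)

l=6, r=13, next write slot=7

[0,13] |-20|>|10| out[13]=400 → l++
[1,13] |-19|>|10| out[12]=361 → l++
[2,13] |-16|>|10| out[11]=256 → l++
[3,13] |-15|>|10| out[10]=225 → l++
[4,13] |-14|>|10| out[9]=196 → l++
[5,13] |-12|>|10| out[8]=144 → l++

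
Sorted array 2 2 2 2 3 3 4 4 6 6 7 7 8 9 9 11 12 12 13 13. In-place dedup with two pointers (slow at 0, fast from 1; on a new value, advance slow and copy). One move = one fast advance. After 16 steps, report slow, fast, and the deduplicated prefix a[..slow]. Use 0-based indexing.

slow=8, fast=17, prefix=[2, 3, 4, 6, 7, 8, 9, 11, 12]

slow=0 fast=1: a[fast]=2=a[slow] dup, fast++
slow=0 fast=2: a[fast]=2=a[slow] dup, fast++
slow=0 fast=3: a[fast]=2=a[slow] dup, fast++
slow=0 fast=4: a[fast]=3≠a[slow]=2 write a[1]=3, slow++,fast++
slow=1 fast=5: a[fast]=3=a[slow] dup, fast++
slow=1 fast=6: a[fast]=4≠a[slow]=3 write a[2]=4, slow++,fast++
slow=2 fast=7: a[fast]=4=a[slow] dup, fast++
slow=2 fast=8: a[fast]=6≠a[slow]=4 write a[3]=6, slow++,fast++
slow=3 fast=9: a[fast]=6=a[slow] dup, fast++
slow=3 fast=10: a[fast]=7≠a[slow]=6 write a[4]=7, slow++,fast++
slow=4 fast=11: a[fast]=7=a[slow] dup, fast++
slow=4 fast=12: a[fast]=8≠a[slow]=7 write a[5]=8, slow++,fast++
slow=5 fast=13: a[fast]=9≠a[slow]=8 write a[6]=9, slow++,fast++
slow=6 fast=14: a[fast]=9=a[slow] dup, fast++
slow=6 fast=15: a[fast]=11≠a[slow]=9 write a[7]=11, slow++,fast++
slow=7 fast=16: a[fast]=12≠a[slow]=11 write a[8]=12, slow++,fast++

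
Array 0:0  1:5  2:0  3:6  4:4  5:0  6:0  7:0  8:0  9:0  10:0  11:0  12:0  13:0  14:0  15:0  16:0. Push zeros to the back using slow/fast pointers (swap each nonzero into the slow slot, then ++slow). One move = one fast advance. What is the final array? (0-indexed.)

[5, 6, 4, 0, 0, 0, 0, 0, 0, 0, 0, 0, 0, 0, 0, 0, 0]

(s=0,f=0) a[fast]=0 → fast++
(s=0,f=1) a[fast]=5≠0 swap→a[0]=5 → slow++,fast++
(s=1,f=2) a[fast]=0 → fast++
(s=1,f=3) a[fast]=6≠0 swap→a[1]=6 → slow++,fast++
(s=2,f=4) a[fast]=4≠0 swap→a[2]=4 → slow++,fast++
(s=3,f=5) a[fast]=0 → fast++
(s=3,f=6) a[fast]=0 → fast++
(s=3,f=7) a[fast]=0 → fast++
(s=3,f=8) a[fast]=0 → fast++
(s=3,f=9) a[fast]=0 → fast++
(s=3,f=10) a[fast]=0 → fast++
(s=3,f=11) a[fast]=0 → fast++
(s=3,f=12) a[fast]=0 → fast++
(s=3,f=13) a[fast]=0 → fast++
(s=3,f=14) a[fast]=0 → fast++
(s=3,f=15) a[fast]=0 → fast++
(s=3,f=16) a[fast]=0 → fast++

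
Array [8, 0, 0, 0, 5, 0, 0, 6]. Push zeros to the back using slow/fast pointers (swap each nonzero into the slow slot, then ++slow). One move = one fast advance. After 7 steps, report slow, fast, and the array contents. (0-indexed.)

slow=0 fast=0: a[fast]=8≠0 swap→a[0]=8, slow++,fast++
slow=1 fast=1: a[fast]=0, fast++
slow=1 fast=2: a[fast]=0, fast++
slow=1 fast=3: a[fast]=0, fast++
slow=1 fast=4: a[fast]=5≠0 swap→a[1]=5, slow++,fast++
slow=2 fast=5: a[fast]=0, fast++
slow=2 fast=6: a[fast]=0, fast++

slow=2, fast=7, a=[8, 5, 0, 0, 0, 0, 0, 6]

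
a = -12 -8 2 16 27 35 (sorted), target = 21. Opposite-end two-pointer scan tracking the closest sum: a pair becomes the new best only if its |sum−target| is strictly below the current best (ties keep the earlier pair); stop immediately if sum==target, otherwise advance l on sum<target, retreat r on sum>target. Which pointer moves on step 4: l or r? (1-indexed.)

[1,6] -12+35=23 d=2 * → r--
[1,5] -12+27=15 d=6 → l++
[2,5] -8+27=19 d=2 → l++
[3,5] 2+27=29 d=8 → r--

r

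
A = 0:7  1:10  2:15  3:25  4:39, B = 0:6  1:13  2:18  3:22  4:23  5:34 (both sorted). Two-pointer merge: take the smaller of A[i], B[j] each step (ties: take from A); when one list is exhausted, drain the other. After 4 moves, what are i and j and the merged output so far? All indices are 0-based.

[i=0,j=0] A[i]=7>B[j]=6 take 6 → j++
[i=0,j=1] A[i]=7<=B[j]=13 take 7 → i++
[i=1,j=1] A[i]=10<=B[j]=13 take 10 → i++
[i=2,j=1] A[i]=15>B[j]=13 take 13 → j++

i=2, j=2, merged so far=[6, 7, 10, 13]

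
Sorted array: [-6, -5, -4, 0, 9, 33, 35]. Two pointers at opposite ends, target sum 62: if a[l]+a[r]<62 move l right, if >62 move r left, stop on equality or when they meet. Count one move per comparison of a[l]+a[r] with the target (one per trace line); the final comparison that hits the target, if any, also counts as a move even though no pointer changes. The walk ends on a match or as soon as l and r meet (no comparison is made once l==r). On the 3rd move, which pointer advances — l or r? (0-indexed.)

l=0 r=6: -6+35=29 <62, l++
l=1 r=6: -5+35=30 <62, l++
l=2 r=6: -4+35=31 <62, l++

l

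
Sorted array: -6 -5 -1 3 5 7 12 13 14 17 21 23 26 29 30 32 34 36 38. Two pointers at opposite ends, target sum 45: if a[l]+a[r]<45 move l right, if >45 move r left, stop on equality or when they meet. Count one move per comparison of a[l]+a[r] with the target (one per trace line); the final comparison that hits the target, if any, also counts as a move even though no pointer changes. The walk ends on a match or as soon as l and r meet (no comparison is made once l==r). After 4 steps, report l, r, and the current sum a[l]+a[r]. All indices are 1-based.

[1,19] -6+38=32 <45 → l++
[2,19] -5+38=33 <45 → l++
[3,19] -1+38=37 <45 → l++
[4,19] 3+38=41 <45 → l++

l=5, r=19, sum=43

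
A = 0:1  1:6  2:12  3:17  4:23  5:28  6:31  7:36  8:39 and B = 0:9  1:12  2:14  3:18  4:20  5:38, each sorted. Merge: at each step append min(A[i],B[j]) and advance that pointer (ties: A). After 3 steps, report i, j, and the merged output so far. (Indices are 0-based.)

i=2, j=1, merged so far=[1, 6, 9]

[i=0,j=0] A[i]=1<=B[j]=9 take 1 → i++
[i=1,j=0] A[i]=6<=B[j]=9 take 6 → i++
[i=2,j=0] A[i]=12>B[j]=9 take 9 → j++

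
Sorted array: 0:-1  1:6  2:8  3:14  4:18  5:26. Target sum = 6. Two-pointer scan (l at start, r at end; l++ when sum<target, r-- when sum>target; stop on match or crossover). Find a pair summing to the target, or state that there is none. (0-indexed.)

l=0 r=5: -1+26=25 >6, r--
l=0 r=4: -1+18=17 >6, r--
l=0 r=3: -1+14=13 >6, r--
l=0 r=2: -1+8=7 >6, r--
l=0 r=1: -1+6=5 <6, l++

no pair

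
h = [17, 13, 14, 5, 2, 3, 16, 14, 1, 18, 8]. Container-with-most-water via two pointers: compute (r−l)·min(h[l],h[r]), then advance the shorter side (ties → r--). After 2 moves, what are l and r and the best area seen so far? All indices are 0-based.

l=1, r=9, best area=153

l=0 r=10: min(17,8)*10=80 best=80 *, r--
l=0 r=9: min(17,18)*9=153 best=153 *, l++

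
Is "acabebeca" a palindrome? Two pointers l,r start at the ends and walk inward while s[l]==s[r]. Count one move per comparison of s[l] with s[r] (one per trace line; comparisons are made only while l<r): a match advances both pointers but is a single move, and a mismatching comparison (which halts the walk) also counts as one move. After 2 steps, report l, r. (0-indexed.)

l=0 r=8: 'a'=='a', l++,r--
l=1 r=7: 'c'=='c', l++,r--

l=2, r=6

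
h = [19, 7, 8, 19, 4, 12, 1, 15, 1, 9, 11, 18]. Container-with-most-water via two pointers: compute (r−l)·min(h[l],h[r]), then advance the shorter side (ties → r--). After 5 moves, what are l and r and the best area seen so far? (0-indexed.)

l=0, r=6, best area=198

l=0 r=11: min(19,18)*11=198 best=198 *, r--
l=0 r=10: min(19,11)*10=110 best=198, r--
l=0 r=9: min(19,9)*9=81 best=198, r--
l=0 r=8: min(19,1)*8=8 best=198, r--
l=0 r=7: min(19,15)*7=105 best=198, r--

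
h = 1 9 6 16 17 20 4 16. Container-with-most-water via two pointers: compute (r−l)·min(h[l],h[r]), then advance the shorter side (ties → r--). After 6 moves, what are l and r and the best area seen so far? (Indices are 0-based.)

l=4, r=5, best area=64

[0,7] min(1,16)*7=7 best=7 * → l++
[1,7] min(9,16)*6=54 best=54 * → l++
[2,7] min(6,16)*5=30 best=54 → l++
[3,7] min(16,16)*4=64 best=64 * → r--
[3,6] min(16,4)*3=12 best=64 → r--
[3,5] min(16,20)*2=32 best=64 → l++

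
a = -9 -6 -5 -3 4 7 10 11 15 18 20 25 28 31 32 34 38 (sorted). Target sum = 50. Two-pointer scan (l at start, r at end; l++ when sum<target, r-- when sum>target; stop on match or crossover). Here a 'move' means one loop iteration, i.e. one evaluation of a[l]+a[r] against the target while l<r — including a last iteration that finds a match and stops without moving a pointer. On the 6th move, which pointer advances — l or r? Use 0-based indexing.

l

[0,16] -9+38=29 <50 → l++
[1,16] -6+38=32 <50 → l++
[2,16] -5+38=33 <50 → l++
[3,16] -3+38=35 <50 → l++
[4,16] 4+38=42 <50 → l++
[5,16] 7+38=45 <50 → l++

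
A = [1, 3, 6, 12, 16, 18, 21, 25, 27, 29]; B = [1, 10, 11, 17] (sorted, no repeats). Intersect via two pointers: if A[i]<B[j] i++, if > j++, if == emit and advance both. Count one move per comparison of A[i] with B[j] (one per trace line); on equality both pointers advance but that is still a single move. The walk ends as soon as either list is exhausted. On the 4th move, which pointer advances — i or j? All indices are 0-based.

j

i=0 j=0: 1==1 emit, i++,j++
i=1 j=1: 3<10, i++
i=2 j=1: 6<10, i++
i=3 j=1: 12>10, j++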